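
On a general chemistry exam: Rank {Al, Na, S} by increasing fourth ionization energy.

S < Na < Al

IE_4 is the cost of taking one more electron from the +3 cation: Al³⁺ is the bare [Ne] core; Na³⁺ is already 2 electrons into the core; S³⁺ still has 3 valence electrons.
Breaking into a closed-shell core is much more expensive than removing a leftover valence electron — Na and Al have the largest IE_4 here.
The numbers (kJ/mol): Al 11577, Na 9543, S 4556.
Overall IE_4 order: S < Na < Al.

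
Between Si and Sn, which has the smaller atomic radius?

Moving right in a period, electrons are added to the same shell under a stronger nuclear pull, so atoms get smaller; moving down, a new shell is opened and atoms get larger.
All are in group 14, so atomic radius increases down the group.
So Si has the smaller atomic radius (Si < Sn).

Si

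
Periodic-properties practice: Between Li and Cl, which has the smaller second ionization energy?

Cl

Consider each +1 ion: Li⁺ is the bare [He] core; Cl⁺ still has 6 valence electrons.
Pulling an electron out of a noble-gas core costs far more than removing a remaining valence electron, so Li sits at the high end of IE_2.
The numbers (kJ/mol): Li 7298, Cl 2298.
Overall IE_2 order: Cl < Li.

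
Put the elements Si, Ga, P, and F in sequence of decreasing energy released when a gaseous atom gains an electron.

F > Si > P > Ga

F is in period 2, group 17; Si is in period 3, group 14; P is in period 3, group 15; Ga is in period 4, group 13.
Electron affinity generally becomes more exothermic across a period toward the halogens and less exothermic down a group.
Neither a single period nor a single group — weigh both effects.
P > Ga: relative to Ga, both the across-period and down-group shifts push P's electron affinity up.
Si > P: this pair runs against the simple trend — see the exception note.
F > Si: both effects reinforce here, so F is clearly the higher of the two.
Note the exception: Si has a higher electron affinity than P, contrary to the simple trend — adding an electron to P's half-filled 3p³ is unfavourable, so Si (3p²) has the more exothermic EA.
Approximate values (kJ/mol): F 328, Si 134, P 72, Ga 29.
So from highest to lowest: F > Si > P > Ga.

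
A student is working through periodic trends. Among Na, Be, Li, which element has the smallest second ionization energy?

Be

The second ionization energy removes an electron from the +1 ion. For each element: Na⁺ is the bare [Ne] core; Be⁺ still has 1 valence electron; Li⁺ is the bare [He] core.
Pulling an electron out of a noble-gas core costs far more than removing a remaining valence electron, so Na and Li sit at the high end of IE_2.
Approximate IE_2 values (kJ/mol): Na 4562, Be 1757, Li 7298.
So the second ionization energies run Be < Na < Li.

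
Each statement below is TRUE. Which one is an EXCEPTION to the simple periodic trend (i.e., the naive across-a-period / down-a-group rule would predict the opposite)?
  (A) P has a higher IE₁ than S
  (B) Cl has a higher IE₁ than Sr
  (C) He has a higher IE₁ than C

The general trend: IE₁ increases across a period and decreases down a group.
(A) P (period 3, group 15) vs S (period 3, group 16): the stated order contradicts the simple trend.
(B) Cl (period 3, group 17) vs Sr (period 5, group 2): the stated order agrees with the simple trend.
(C) He (period 1, group 18) vs C (period 2, group 14): the stated order agrees with the simple trend.
The exception is (A): S (3p⁴) ionizes more easily than half-filled P (3p³) because the paired 3p electron in S is pushed out by e⁻–e⁻ repulsion.

(A)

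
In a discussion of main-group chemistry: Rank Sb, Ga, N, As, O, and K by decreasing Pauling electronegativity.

O > N > As > Sb > Ga > K

Smaller atoms with higher effective nuclear charge are more electronegative.
Here both period and group differ, so the two effects have to be weighed against each other.
Ga > K: both are in period 4; the period trend gives Ga the larger value.
Sb > Ga: period and group pull opposite ways; the across-period shift dominates (2.05 vs 1.81).
As > Sb: they share group 15; the group trend gives As the larger value.
N > As: they share group 15; the group trend gives N the larger value.
O > N: both are in period 2; the period trend gives O the larger value.
Tabulated electronegativity (Pauling): N 3.04, O 3.44, K 0.82, Ga 1.81, As 2.18, Sb 2.05.
So from highest to lowest: O > N > As > Sb > Ga > K.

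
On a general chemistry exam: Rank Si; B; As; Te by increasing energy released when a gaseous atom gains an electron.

B is in period 2, group 13; Si is in period 3, group 14; As is in period 4, group 15; Te is in period 5, group 16.
EA tends to increase across a period and decrease down a group, though the pattern is less regular than for IE or radius.
A diagonal step moves right (one effect) and down (the opposite effect) at once.
As > B: period and group pull opposite ways; the across-period shift dominates (78 vs 27 kJ/mol).
Si > As: the two effects oppose for this pair; the down-group effect wins (134 vs 78 kJ/mol).
Te > Si: period and group pull opposite ways; the across-period shift dominates (190 vs 134 kJ/mol).
Approximate values (kJ/mol): B 27, Si 134, As 78, Te 190.
So from lowest to highest: B < As < Si < Te.

B < As < Si < Te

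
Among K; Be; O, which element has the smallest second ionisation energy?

IE_2 is the cost of taking one more electron from the +1 cation: K⁺ is the bare [Ar] core; Be⁺ still has 1 valence electron; O⁺ still has 5 valence electrons.
Usually core removal costs more than valence removal, but here the competition is close: a tightly held n=2 valence electron can cost more to remove than an n=3 core electron, so the actual values have to decide it.
Valence configurations: Be⁺ [He]2s¹, O⁺ [He]2s²2p³.
Tabulated IE_2 (kJ/mol): K 3052, Be 1757, O 3388.
Hence IE_2: Be < K < O.

Be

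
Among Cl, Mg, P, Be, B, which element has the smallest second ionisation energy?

IE_2 is the cost of taking one more electron from the +1 cation: Cl⁺ still has 6 valence electrons; Mg⁺ still has 1 valence electron; P⁺ still has 4 valence electrons; Be⁺ still has 1 valence electron; B⁺ still has 2 valence electrons.
All are still removing valence electrons, so compare the +1 ions as you would atoms: IE_2 generally rises across a period (higher Z_eff) and falls down a group (larger shell), subject to the usual subshell exceptions.
Valence configurations: Cl⁺ [Ne]3s²3p⁴, Mg⁺ [Ne]3s¹, P⁺ [Ne]3s²3p², Be⁺ [He]2s¹, B⁺ [He]2s².
The numbers (kJ/mol): Cl 2298, Mg 1451, P 1907, Be 1757, B 2427.
Overall IE_2 order: Mg < Be < P < Cl < B.

Mg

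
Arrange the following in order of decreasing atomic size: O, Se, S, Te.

Te, Se, S, O

O is in period 2, group 16; S is in period 3, group 16; Se is in period 4, group 16; Te is in period 5, group 16.
Atomic radius shrinks across a period as nuclear charge pulls the same shell inward, and grows down a group as new shells are added.
All are in group 16, so atomic radius increases down the group.
So from largest to smallest: Te > Se > S > O.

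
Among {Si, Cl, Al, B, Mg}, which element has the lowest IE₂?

Mg

After 1 electron has been removed, what remains? Si⁺ still has 3 valence electrons; Cl⁺ still has 6 valence electrons; Al⁺ still has 2 valence electrons; B⁺ still has 2 valence electrons; Mg⁺ still has 1 valence electron.
All are still removing valence electrons, so compare the +1 ions as you would atoms: IE_2 generally rises across a period (higher Z_eff) and falls down a group (larger shell), subject to the usual subshell exceptions.
Valence configurations: Si⁺ [Ne]3s²3p¹, Cl⁺ [Ne]3s²3p⁴, Al⁺ [Ne]3s², B⁺ [He]2s², Mg⁺ [Ne]3s¹.
Si⁺ loses a lone 3p electron whereas Al⁺ must break into a filled 3s² pair, so IE_2(Al) > IE_2(Si) even though Si has the higher nuclear charge.
The numbers (kJ/mol): Si 1577, Cl 2298, Al 1817, B 2427, Mg 1451.
So the second ionization energies run Mg < Si < Al < Cl < B.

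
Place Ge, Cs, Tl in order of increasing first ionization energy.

Across a period the outer electron is held more tightly (higher IE₁); down a group it sits in a higher shell, more shielded, and comes off more easily.
These span different periods and groups, so the two trends combine.
Tl > Cs: Tl lies to the right of Cs in period 6, so the across-period effect alone puts Tl higher.
Ge > Tl: relative to Tl, both the across-period and down-group shifts push Ge's first ionization energy up.
Approximate values (kJ/mol): Ge 762, Cs 376, Tl 589.
So from lowest to highest: Cs < Tl < Ge.

Cs < Tl < Ge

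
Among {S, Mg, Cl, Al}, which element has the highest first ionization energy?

Mg is in period 3, group 2; Al is in period 3, group 13; S is in period 3, group 16; Cl is in period 3, group 17.
Across a period the outer electron is held more tightly (higher IE₁); down a group it sits in a higher shell, more shielded, and comes off more easily.
All lie in period 3; the across-period trend (first ionization energy increases left to right) applies, with the exception below.
Note the exception: Mg has a higher first ionization energy than Al, contrary to the simple trend — Al's single 3p electron is easier to remove than one from Mg's filled 3s².
Tabulated first ionization energy (kJ/mol): Mg 738, Al 578, S 1000, Cl 1251.
The highest first ionization energy among these belongs to Cl.

Cl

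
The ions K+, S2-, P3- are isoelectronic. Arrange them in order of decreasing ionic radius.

All of these have 18 electrons, so size is governed by nuclear charge alone: the more protons, the stronger the pull on the same electron cloud, and the smaller the ion.
Nuclear charges: K+ (Z=19), S2- (Z=16), P3- (Z=15).
Largest to smallest: P3- > S2- > K+.

P3-, S2-, K+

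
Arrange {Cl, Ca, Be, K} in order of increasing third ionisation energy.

Cl, K, Ca, Be

The third ionization energy removes an electron from the +2 ion. For each element: Cl²⁺ still has 5 valence electrons; Ca²⁺ is the bare [Ar] core; Be²⁺ is the bare [He] core; K²⁺ is already 1 electron into the core.
Pulling an electron out of a noble-gas core costs far more than removing a remaining valence electron, so K, Ca and Be sit at the high end of IE_3.
Tabulated IE_3 (kJ/mol): Cl 3822, Ca 4912, Be 14849, K 4420.
Putting it together, IE_3: Cl < K < Ca < Be.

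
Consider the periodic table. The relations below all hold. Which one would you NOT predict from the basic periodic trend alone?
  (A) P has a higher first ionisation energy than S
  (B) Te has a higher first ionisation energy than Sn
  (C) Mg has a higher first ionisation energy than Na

(A)

The general trend: first ionisation energy increases across a period and decreases down a group.
(A) P (period 3, group 15) vs S (period 3, group 16): the stated order contradicts the simple trend.
(B) Te (period 5, group 16) vs Sn (period 5, group 14): the stated order agrees with the simple trend.
(C) Mg (period 3, group 2) vs Na (period 3, group 1): the stated order agrees with the simple trend.
The exception is (A): S (3p⁴) ionizes more easily than half-filled P (3p³) because the paired 3p electron in S is pushed out by e⁻–e⁻ repulsion.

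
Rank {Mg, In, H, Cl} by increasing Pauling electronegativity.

Mg, In, H, Cl

H is in period 1, group 1; Mg is in period 3, group 2; Cl is in period 3, group 17; In is in period 5, group 13.
Atoms toward the upper right of the periodic table pull bonding electrons most strongly.
Neither a single period nor a single group — weigh both effects.
In > Mg: period and group pull opposite ways; the across-period shift dominates (1.78 vs 1.31).
H > In: the two effects oppose for this pair; the down-group effect wins (2.20 vs 1.78).
Cl > H: period and group pull opposite ways; the across-period shift dominates (3.16 vs 2.20).
Approximate values (Pauling): H 2.20, Mg 1.31, Cl 3.16, In 1.78.
So from lowest to highest: Mg < In < H < Cl.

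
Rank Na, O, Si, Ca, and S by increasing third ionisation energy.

Si < S < Ca < O < Na

The third ionization energy removes an electron from the +2 ion. For each element: Na²⁺ is already 1 electron into the core; O²⁺ still has 4 valence electrons; Si²⁺ still has 2 valence electrons; Ca²⁺ is the bare [Ar] core; S²⁺ still has 4 valence electrons.
Usually core removal costs more than valence removal, but here the competition is close: a tightly held n=2 valence electron can cost more to remove than an n=3 core electron, so the actual values have to decide it.
Valence configurations: O²⁺ [He]2s²2p², Si²⁺ [Ne]3s², S²⁺ [Ne]3s²3p².
Approximate IE_3 values (kJ/mol): Na 6910, O 5300, Si 3232, Ca 4912, S 3357.
Hence IE_3: Si < S < Ca < O < Na.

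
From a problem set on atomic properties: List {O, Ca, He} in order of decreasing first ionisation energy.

He > O > Ca

He is in period 1, group 18; O is in period 2, group 16; Ca is in period 4, group 2.
First ionization energy rises across a period (greater Z_eff holds electrons more tightly) and falls down a group (valence electrons are farther from the nucleus).
Here both period and group differ, so the two effects have to be weighed against each other.
O > Ca: both effects reinforce here, so O is clearly the higher of the two.
He > O: both effects reinforce here, so He is clearly the higher of the two.
Approximate values (kJ/mol): He 2372, O 1314, Ca 590.
So from highest to lowest: He > O > Ca.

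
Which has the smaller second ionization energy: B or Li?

B

IE_2 is the cost of taking one more electron from the +1 cation: B⁺ still has 2 valence electrons; Li⁺ is the bare [He] core.
Core electrons are held far more tightly than valence electrons, so Li tops the IE_2 order.
Approximate IE_2 values (kJ/mol): B 2427, Li 7298.
Overall IE_2 order: B < Li.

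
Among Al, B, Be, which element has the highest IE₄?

B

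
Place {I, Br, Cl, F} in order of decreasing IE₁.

F > Cl > Br > I

F is in period 2, group 17; Cl is in period 3, group 17; Br is in period 4, group 17; I is in period 5, group 17.
Removing the outermost electron gets harder across a period and easier down a group.
All are in group 17, so first ionization energy increases up the group.
So from highest to lowest: F > Cl > Br > I.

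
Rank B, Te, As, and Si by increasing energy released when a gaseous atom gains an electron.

B < As < Si < Te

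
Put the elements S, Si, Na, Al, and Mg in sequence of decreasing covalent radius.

Na is in period 3, group 1; Mg is in period 3, group 2; Al is in period 3, group 13; Si is in period 3, group 14; S is in period 3, group 16.
Radius decreases left→right (rising Z_eff, same n) and increases top→bottom (higher n).
All lie in period 3, so atomic radius increases right to left.
So from largest to smallest: Na > Mg > Al > Si > S.

Na > Mg > Al > Si > S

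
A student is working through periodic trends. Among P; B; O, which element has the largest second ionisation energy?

O

IE_2 is the cost of taking one more electron from the +1 cation: P⁺ still has 4 valence electrons; B⁺ still has 2 valence electrons; O⁺ still has 5 valence electrons.
All are still removing valence electrons, so compare the +1 ions as you would atoms: IE_2 generally rises across a period (higher Z_eff) and falls down a group (larger shell), subject to the usual subshell exceptions.
Valence configurations: P⁺ [Ne]3s²3p², B⁺ [He]2s², O⁺ [He]2s²2p³.
Tabulated IE_2 (kJ/mol): P 1907, B 2427, O 3388.
Putting it together, IE_2: P < B < O.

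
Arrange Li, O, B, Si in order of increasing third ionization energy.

Si < B < O < Li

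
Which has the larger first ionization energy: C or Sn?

C

First ionization energy rises across a period (greater Z_eff holds electrons more tightly) and falls down a group (valence electrons are farther from the nucleus).
All are in group 14, so first ionization energy increases up the group.
So C has the larger first ionization energy (C > Sn).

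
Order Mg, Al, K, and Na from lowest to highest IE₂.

After 1 electron has been removed, what remains? Mg⁺ still has 1 valence electron; Al⁺ still has 2 valence electrons; K⁺ is the bare [Ar] core; Na⁺ is the bare [Ne] core.
Pulling an electron out of a noble-gas core costs far more than removing a remaining valence electron, so K and Na sit at the high end of IE_2.
Valence configurations: Mg⁺ [Ne]3s¹, Al⁺ [Ne]3s².
The numbers (kJ/mol): Mg 1451, Al 1817, K 3052, Na 4562.
So the second ionization energies run Mg < Al < K < Na.

Mg < Al < K < Na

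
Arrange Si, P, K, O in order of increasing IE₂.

Si, P, K, O

After 1 electron has been removed, what remains? Si⁺ still has 3 valence electrons; P⁺ still has 4 valence electrons; K⁺ is the bare [Ar] core; O⁺ still has 5 valence electrons.
Usually core removal costs more than valence removal, but here the competition is close: a tightly held n=2 valence electron can cost more to remove than an n=3 core electron, so the actual values have to decide it.
Valence configurations: Si⁺ [Ne]3s²3p¹, P⁺ [Ne]3s²3p², O⁺ [He]2s²2p³.
Tabulated IE_2 (kJ/mol): Si 1577, P 1907, K 3052, O 3388.
Hence IE_2: Si < P < K < O.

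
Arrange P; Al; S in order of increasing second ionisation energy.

After 1 electron has been removed, what remains? P⁺ still has 4 valence electrons; Al⁺ still has 2 valence electrons; S⁺ still has 5 valence electrons.
All are still removing valence electrons, so compare the +1 ions as you would atoms: IE_2 generally rises across a period (higher Z_eff) and falls down a group (larger shell), subject to the usual subshell exceptions.
Valence configurations: P⁺ [Ne]3s²3p², Al⁺ [Ne]3s², S⁺ [Ne]3s²3p³.
Approximate IE_2 values (kJ/mol): P 1907, Al 1817, S 2252.
Overall IE_2 order: Al < P < S.

Al, P, S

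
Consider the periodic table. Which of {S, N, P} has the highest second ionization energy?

N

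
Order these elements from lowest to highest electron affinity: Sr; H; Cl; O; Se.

Sr, H, O, Se, Cl

H is in period 1, group 1; O is in period 2, group 16; Cl is in period 3, group 17; Se is in period 4, group 16; Sr is in period 5, group 2.
Atoms with high Z_eff and room in the valence shell (especially the halogens) have the most exothermic electron affinities.
Here both period and group differ, so the two effects have to be weighed against each other.
H > Sr: period and group pull opposite ways; the down-group shift dominates (73 vs 5 kJ/mol).
O > H: period and group pull opposite ways; the across-period shift dominates (141 vs 73 kJ/mol).
Se > O: this pair runs against the simple trend — see the exception note.
Cl > Se: relative to Se, both the across-period and down-group shifts push Cl's electron affinity up.
Note the exception: Se has a higher electron affinity than O, contrary to the simple trend — O's compact 2p subshell gives strong electron–electron repulsion on the added electron.
Tabulated electron affinity (kJ/mol): H 73, O 141, Cl 349, Se 195, Sr 5.
So from lowest to highest: Sr < H < O < Se < Cl.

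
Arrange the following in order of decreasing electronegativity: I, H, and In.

H is in period 1, group 1; In is in period 5, group 13; I is in period 5, group 17.
Smaller atoms with higher effective nuclear charge are more electronegative.
Neither a single period nor a single group — weigh both effects.
H > In: the two effects oppose for this pair; the down-group effect wins (2.20 vs 1.78).
I > H: period and group pull opposite ways; the across-period shift dominates (2.66 vs 2.20).
For reference (Pauling): H 2.20, In 1.78, I 2.66.
So from highest to lowest: I > H > In.

I > H > In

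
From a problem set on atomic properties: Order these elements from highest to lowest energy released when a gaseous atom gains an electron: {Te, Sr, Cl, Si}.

Si is in period 3, group 14; Cl is in period 3, group 17; Sr is in period 5, group 2; Te is in period 5, group 16.
Adding an electron releases more energy for atoms nearer the top right (short of the noble gases).
Here both period and group differ, so the two effects have to be weighed against each other.
Si > Sr: relative to Sr, both the across-period and down-group shifts push Si's electron affinity up.
Te > Si: the two effects oppose for this pair; the across-period effect wins (190 vs 134 kJ/mol).
Cl > Te: both effects reinforce here, so Cl is clearly the higher of the two.
For reference (kJ/mol): Si 134, Cl 349, Sr 5, Te 190.
So from highest to lowest: Cl > Te > Si > Sr.

Cl > Te > Si > Sr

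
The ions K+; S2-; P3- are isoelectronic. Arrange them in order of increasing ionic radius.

All of these have 18 electrons, so size is governed by nuclear charge alone: the more protons, the stronger the pull on the same electron cloud, and the smaller the ion.
Nuclear charges: K+ (Z=19), S2- (Z=16), P3- (Z=15).
Smallest to largest: K+ < S2- < P3-.

K+ < S2- < P3-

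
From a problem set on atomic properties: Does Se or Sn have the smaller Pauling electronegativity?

Se is in period 4, group 16; Sn is in period 5, group 14.
EN rises left→right (higher Z_eff, smaller atoms) and falls top→bottom (larger, more shielded atoms).
Neither a single period nor a single group — weigh both effects.
Se > Sn: relative to Sn, both the across-period and down-group shifts push Se's electronegativity up.
Approximate values (Pauling): Se 2.55, Sn 1.96.
So Sn has the smaller Pauling electronegativity (Sn < Se).

Sn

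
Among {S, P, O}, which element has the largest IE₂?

Consider each +1 ion: S⁺ still has 5 valence electrons; P⁺ still has 4 valence electrons; O⁺ still has 5 valence electrons.
All are still removing valence electrons, so compare the +1 ions as you would atoms: IE_2 generally rises across a period (higher Z_eff) and falls down a group (larger shell), subject to the usual subshell exceptions.
Valence configurations: S⁺ [Ne]3s²3p³, P⁺ [Ne]3s²3p², O⁺ [He]2s²2p³.
Approximate IE_2 values (kJ/mol): S 2252, P 1907, O 3388.
Overall IE_2 order: P < S < O.

O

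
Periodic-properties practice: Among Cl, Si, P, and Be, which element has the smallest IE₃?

IE_3 is the cost of taking one more electron from the +2 cation: Cl²⁺ still has 5 valence electrons; Si²⁺ still has 2 valence electrons; P²⁺ still has 3 valence electrons; Be²⁺ is the bare [He] core.
Breaking into a closed-shell core is much more expensive than removing a leftover valence electron — Be has the largest IE_3 here.
Valence configurations: Cl²⁺ [Ne]3s²3p³, Si²⁺ [Ne]3s², P²⁺ [Ne]3s²3p¹.
P²⁺ loses a lone 3p electron whereas Si²⁺ must break into a filled 3s² pair, so IE_3(Si) > IE_3(P) even though P has the higher nuclear charge.
The numbers (kJ/mol): Cl 3822, Si 3232, P 2914, Be 14849.
Hence IE_3: P < Si < Cl < Be.

P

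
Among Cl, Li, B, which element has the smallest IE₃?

B

Consider each +2 ion: Cl²⁺ still has 5 valence electrons; Li²⁺ is already 1 electron into the core; B²⁺ still has 1 valence electron.
Breaking into a closed-shell core is much more expensive than removing a leftover valence electron — Li has the largest IE_3 here.
Valence configurations: Cl²⁺ [Ne]3s²3p³, B²⁺ [He]2s¹.
Approximate IE_3 values (kJ/mol): Cl 3822, Li 11815, B 3660.
Overall IE_3 order: B < Cl < Li.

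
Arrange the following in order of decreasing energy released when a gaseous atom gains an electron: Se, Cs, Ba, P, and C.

EA tends to increase across a period and decrease down a group, though the pattern is less regular than for IE or radius.
Here both period and group differ, so the two effects have to be weighed against each other.
Cs > Ba: this pair runs against the simple trend — see the exception note.
P > Cs: relative to Cs, both the across-period and down-group shifts push P's electron affinity up.
C > P: the two effects oppose for this pair; the down-group effect wins (122 vs 72 kJ/mol).
Se > C: period and group pull opposite ways; the across-period shift dominates (195 vs 122 kJ/mol).
Note the exception: Cs has a higher electron affinity than Ba, contrary to the simple trend — adding an electron to Ba (ns²) has to open a new, higher-energy np subshell, which is unfavourable.
For reference (kJ/mol): C 122, P 72, Se 195, Cs 46, Ba 14.
So from highest to lowest: Se > C > P > Cs > Ba.

Se > C > P > Cs > Ba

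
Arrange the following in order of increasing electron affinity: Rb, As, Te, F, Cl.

Rb < As < Te < F < Cl

F is in period 2, group 17; Cl is in period 3, group 17; As is in period 4, group 15; Rb is in period 5, group 1; Te is in period 5, group 16.
EA tends to increase across a period and decrease down a group, though the pattern is less regular than for IE or radius.
These span different periods and groups, so the two trends combine.
As > Rb: relative to Rb, both the across-period and down-group shifts push As's electron affinity up.
Te > As: the two effects oppose for this pair; the across-period effect wins (190 vs 78 kJ/mol).
F > Te: both effects reinforce here, so F is clearly the higher of the two.
Cl > F: this pair runs against the simple trend — see the exception note.
Note the exception: Cl has a higher electron affinity than F, contrary to the simple trend — F's small 2p subshell makes the incoming electron feel strong e⁻–e⁻ repulsion, so Cl actually releases more energy on gaining an electron.
Approximate values (kJ/mol): F 328, Cl 349, As 78, Rb 47, Te 190.
So from lowest to highest: Rb < As < Te < F < Cl.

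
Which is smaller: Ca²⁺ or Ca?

Ca²⁺

Forming Ca²⁺ removes 2 electrons from Ca. Fewer electrons for the same nuclear charge means less shielding and a higher Z_eff on the remaining electrons, and for main-group metals the entire outer shell is lost.
A cation is smaller than its parent atom: Ca²⁺ < Ca.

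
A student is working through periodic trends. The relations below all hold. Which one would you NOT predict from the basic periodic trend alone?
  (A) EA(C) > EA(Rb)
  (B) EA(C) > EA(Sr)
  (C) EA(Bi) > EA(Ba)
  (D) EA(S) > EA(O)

(D)

The general trend: electron affinity increases across a period and decreases down a group.
(A) C (period 2, group 14) vs Rb (period 5, group 1): the stated order agrees with the simple trend.
(B) C (period 2, group 14) vs Sr (period 5, group 2): the stated order agrees with the simple trend.
(C) Bi (period 6, group 15) vs Ba (period 6, group 2): the stated order agrees with the simple trend.
(D) S (period 3, group 16) vs O (period 2, group 16): the stated order contradicts the simple trend.
The exception is (D): the compact 2p subshell of O repels the added electron more than S's larger 3p does.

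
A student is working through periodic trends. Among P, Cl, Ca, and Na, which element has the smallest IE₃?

P

IE_3 is the cost of taking one more electron from the +2 cation: P²⁺ still has 3 valence electrons; Cl²⁺ still has 5 valence electrons; Ca²⁺ is the bare [Ar] core; Na²⁺ is already 1 electron into the core.
Core electrons are held far more tightly than valence electrons, so Ca and Na top the IE_3 order.
Valence configurations: P²⁺ [Ne]3s²3p¹, Cl²⁺ [Ne]3s²3p³.
Approximate IE_3 values (kJ/mol): P 2914, Cl 3822, Ca 4912, Na 6910.
Putting it together, IE_3: P < Cl < Ca < Na.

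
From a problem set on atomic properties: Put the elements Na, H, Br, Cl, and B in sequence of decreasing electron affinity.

Cl > Br > H > Na > B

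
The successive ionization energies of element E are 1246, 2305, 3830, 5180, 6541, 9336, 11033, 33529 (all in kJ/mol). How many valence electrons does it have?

7

Look for the largest jump between consecutive ionization energies: IE8/IE7 ≈ 3.0, far larger than any earlier ratio.
That jump marks the point where a core electron is being removed. So the atom has 7 valence electrons.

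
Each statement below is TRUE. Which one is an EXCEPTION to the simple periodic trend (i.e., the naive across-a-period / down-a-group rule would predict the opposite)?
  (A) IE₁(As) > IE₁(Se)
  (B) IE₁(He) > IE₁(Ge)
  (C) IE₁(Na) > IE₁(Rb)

The general trend: first ionization energy increases across a period and decreases down a group.
(A) As (period 4, group 15) vs Se (period 4, group 16): the stated order contradicts the simple trend.
(B) He (period 1, group 18) vs Ge (period 4, group 14): the stated order agrees with the simple trend.
(C) Na (period 3, group 1) vs Rb (period 5, group 1): the stated order agrees with the simple trend.
The exception is (A): Se (4p⁴) ionizes more easily than half-filled As (4p³).

(A)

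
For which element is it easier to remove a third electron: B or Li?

Consider each +2 ion: B²⁺ still has 1 valence electron; Li²⁺ is already 1 electron into the core.
Breaking into a closed-shell core is much more expensive than removing a leftover valence electron — Li has the largest IE_3 here.
The numbers (kJ/mol): B 3660, Li 11815.
Putting it together, IE_3: B < Li.

B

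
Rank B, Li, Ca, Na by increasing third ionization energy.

After 2 electrons have been removed, what remains? B²⁺ still has 1 valence electron; Li²⁺ is already 1 electron into the core; Ca²⁺ is the bare [Ar] core; Na²⁺ is already 1 electron into the core.
Core electrons are held far more tightly than valence electrons, so Ca, Na and Li top the IE_3 order.
Approximate IE_3 values (kJ/mol): B 3660, Li 11815, Ca 4912, Na 6910.
Hence IE_3: B < Ca < Na < Li.

B < Ca < Na < Li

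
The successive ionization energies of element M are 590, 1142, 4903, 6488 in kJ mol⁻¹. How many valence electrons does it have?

2

Look for the largest jump between consecutive ionization energies: IE3/IE2 ≈ 4.3, far larger than any earlier ratio.
That jump marks the point where a core electron is being removed. So the atom has 2 valence electrons.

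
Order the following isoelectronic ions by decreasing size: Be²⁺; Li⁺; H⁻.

All of these have 2 electrons, so size is governed by nuclear charge alone: the more protons, the stronger the pull on the same electron cloud, and the smaller the ion.
Nuclear charges: Be²⁺ (Z=4), Li⁺ (Z=3), H⁻ (Z=1).
Largest to smallest: H⁻ > Li⁺ > Be²⁺.

H⁻ > Li⁺ > Be²⁺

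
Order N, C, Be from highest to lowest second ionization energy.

N, C, Be

Consider each +1 ion: N⁺ still has 4 valence electrons; C⁺ still has 3 valence electrons; Be⁺ still has 1 valence electron.
All are still removing valence electrons, so compare the +1 ions as you would atoms: IE_2 generally rises across a period (higher Z_eff) and falls down a group (larger shell), subject to the usual subshell exceptions.
Valence configurations: N⁺ [He]2s²2p², C⁺ [He]2s²2p¹, Be⁺ [He]2s¹.
Tabulated IE_2 (kJ/mol): N 2856, C 2353, Be 1757.
Putting it together, IE_2: Be < C < N.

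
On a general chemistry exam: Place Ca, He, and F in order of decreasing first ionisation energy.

He > F > Ca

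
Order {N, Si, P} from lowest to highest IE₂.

IE_2 is the cost of taking one more electron from the +1 cation: N⁺ still has 4 valence electrons; Si⁺ still has 3 valence electrons; P⁺ still has 4 valence electrons.
All are still removing valence electrons, so compare the +1 ions as you would atoms: IE_2 generally rises across a period (higher Z_eff) and falls down a group (larger shell), subject to the usual subshell exceptions.
Valence configurations: N⁺ [He]2s²2p², Si⁺ [Ne]3s²3p¹, P⁺ [Ne]3s²3p².
The numbers (kJ/mol): N 2856, Si 1577, P 1907.
Putting it together, IE_2: Si < P < N.

Si < P < N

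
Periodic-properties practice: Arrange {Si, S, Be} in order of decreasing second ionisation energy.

After 1 electron has been removed, what remains? Si⁺ still has 3 valence electrons; S⁺ still has 5 valence electrons; Be⁺ still has 1 valence electron.
All are still removing valence electrons, so compare the +1 ions as you would atoms: IE_2 generally rises across a period (higher Z_eff) and falls down a group (larger shell), subject to the usual subshell exceptions.
Valence configurations: Si⁺ [Ne]3s²3p¹, S⁺ [Ne]3s²3p³, Be⁺ [He]2s¹.
Approximate IE_2 values (kJ/mol): Si 1577, S 2252, Be 1757.
Overall IE_2 order: Si < Be < S.

S, Be, Si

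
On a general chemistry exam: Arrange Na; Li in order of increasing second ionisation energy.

IE_2 is the cost of taking one more electron from the +1 cation: Na⁺ is the bare [Ne] core; Li⁺ is the bare [He] core.
All of these are removing an electron from a noble-gas core or deeper; the smaller core (lower principal quantum number) is held far more tightly, and within a period the higher nuclear charge binds the same core more tightly.
Approximate IE_2 values (kJ/mol): Na 4562, Li 7298.
Putting it together, IE_2: Na < Li.

Na < Li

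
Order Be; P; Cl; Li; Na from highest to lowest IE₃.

After 2 electrons have been removed, what remains? Be²⁺ is the bare [He] core; P²⁺ still has 3 valence electrons; Cl²⁺ still has 5 valence electrons; Li²⁺ is already 1 electron into the core; Na²⁺ is already 1 electron into the core.
Breaking into a closed-shell core is much more expensive than removing a leftover valence electron — Na, Li and Be have the largest IE_3 here.
Valence configurations: P²⁺ [Ne]3s²3p¹, Cl²⁺ [Ne]3s²3p³.
Tabulated IE_3 (kJ/mol): Be 14849, P 2914, Cl 3822, Li 11815, Na 6910.
Hence IE_3: P < Cl < Na < Li < Be.

Be > Li > Na > Cl > P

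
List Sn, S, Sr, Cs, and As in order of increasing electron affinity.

S is in period 3, group 16; As is in period 4, group 15; Sr is in period 5, group 2; Sn is in period 5, group 14; Cs is in period 6, group 1.
Electron affinity generally becomes more exothermic across a period toward the halogens and less exothermic down a group.
These span different periods and groups, so the two trends combine.
Cs > Sr: this pair runs against the simple trend — see the exception note.
As > Cs: relative to Cs, both the across-period and down-group shifts push As's electron affinity up.
Sn > As: this pair runs against the simple trend — see the exception note.
S > Sn: relative to Sn, both the across-period and down-group shifts push S's electron affinity up.
Note the exception: Cs has a higher electron affinity than Sr, contrary to the simple trend — adding an electron to Sr (ns²) has to open a new, higher-energy np subshell, which is unfavourable.
Note the exception: Sn has a higher electron affinity than As, contrary to the simple trend — adding an electron to As's half-filled np³ subshell costs electron-pairing energy.
Approximate values (kJ/mol): S 200, As 78, Sr 5, Sn 107, Cs 46.
So from lowest to highest: Sr < Cs < As < Sn < S.

Sr, Cs, As, Sn, S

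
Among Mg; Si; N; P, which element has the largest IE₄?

The fourth ionization energy removes an electron from the +3 ion. For each element: Mg³⁺ is already 1 electron into the core; Si³⁺ still has 1 valence electron; N³⁺ still has 2 valence electrons; P³⁺ still has 2 valence electrons.
Core electrons are held far more tightly than valence electrons, so Mg tops the IE_4 order.
Valence configurations: Si³⁺ [Ne]3s¹, N³⁺ [He]2s², P³⁺ [Ne]3s².
Tabulated IE_4 (kJ/mol): Mg 10543, Si 4356, N 7475, P 4964.
So the fourth ionization energies run Si < P < N < Mg.

Mg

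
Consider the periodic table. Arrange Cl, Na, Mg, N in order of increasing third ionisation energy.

Cl, N, Na, Mg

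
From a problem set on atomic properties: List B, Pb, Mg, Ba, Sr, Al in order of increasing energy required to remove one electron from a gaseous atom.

Ba < Sr < Al < Pb < Mg < B

B is in period 2, group 13; Mg is in period 3, group 2; Al is in period 3, group 13; Sr is in period 5, group 2; Ba is in period 6, group 2; Pb is in period 6, group 14.
Removing the outermost electron gets harder across a period and easier down a group.
These span different periods and groups, so the two trends combine.
Sr > Ba: Sr sits above Ba in group 2, so the down-group effect alone puts Sr higher.
Al > Sr: both effects reinforce here, so Al is clearly the higher of the two.
Pb > Al: period and group pull opposite ways; the across-period shift dominates (716 vs 578 kJ/mol).
Mg > Pb: period and group pull opposite ways; the down-group shift dominates (738 vs 716 kJ/mol).
B > Mg: both effects reinforce here, so B is clearly the higher of the two.
Note the exception: Mg has a higher first ionization energy than Al, contrary to the simple trend — Al's single 3p electron is easier to remove than one from Mg's filled 3s².
Tabulated first ionization energy (kJ/mol): B 801, Mg 738, Al 578, Sr 550, Ba 503, Pb 716.
So from lowest to highest: Ba < Sr < Al < Pb < Mg < B.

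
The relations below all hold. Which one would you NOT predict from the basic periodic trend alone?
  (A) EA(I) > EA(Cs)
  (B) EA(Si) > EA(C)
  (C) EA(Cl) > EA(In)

The general trend: electron affinity increases across a period and decreases down a group.
(A) I (period 5, group 17) vs Cs (period 6, group 1): the stated order agrees with the simple trend.
(B) Si (period 3, group 14) vs C (period 2, group 14): the stated order contradicts the simple trend.
(C) Cl (period 3, group 17) vs In (period 5, group 13): the stated order agrees with the simple trend.
The exception is (B): Si's larger, more diffuse 3p orbitals accept an added electron slightly more readily than C's compact 2p.

(B)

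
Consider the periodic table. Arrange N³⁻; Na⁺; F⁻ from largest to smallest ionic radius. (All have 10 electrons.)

All of these have 10 electrons, so size is governed by nuclear charge alone: the more protons, the stronger the pull on the same electron cloud, and the smaller the ion.
Nuclear charges: Na⁺ (Z=11), F⁻ (Z=9), N³⁻ (Z=7).
Largest to smallest: N³⁻ > F⁻ > Na⁺.

N³⁻ > F⁻ > Na⁺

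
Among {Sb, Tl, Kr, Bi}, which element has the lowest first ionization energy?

Tl

Kr is in period 4, group 18; Sb is in period 5, group 15; Tl is in period 6, group 13; Bi is in period 6, group 15.
IE₁ increases left→right with effective nuclear charge and decreases top→bottom as the valence shell moves farther out.
These span different periods and groups, so the two trends combine.
Bi > Tl: both are in period 6; the period trend gives Bi the larger value.
Sb > Bi: they share group 15; the group trend gives Sb the larger value.
Kr > Sb: both effects reinforce here, so Kr is clearly the higher of the two.
Tabulated first ionization energy (kJ/mol): Kr 1351, Sb 831, Tl 589, Bi 703.
The lowest first ionization energy among these belongs to Tl.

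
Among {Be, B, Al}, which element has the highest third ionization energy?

Be

IE_3 is the cost of taking one more electron from the +2 cation: Be²⁺ is the bare [He] core; B²⁺ still has 1 valence electron; Al²⁺ still has 1 valence electron.
Breaking into a closed-shell core is much more expensive than removing a leftover valence electron — Be has the largest IE_3 here.
Valence configurations: B²⁺ [He]2s¹, Al²⁺ [Ne]3s¹.
Approximate IE_3 values (kJ/mol): Be 14849, B 3660, Al 2745.
Putting it together, IE_3: Al < B < Be.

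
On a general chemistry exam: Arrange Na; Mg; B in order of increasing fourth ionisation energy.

Na < Mg < B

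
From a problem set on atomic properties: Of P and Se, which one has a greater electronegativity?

P is in period 3, group 15; Se is in period 4, group 16.
Atoms toward the upper right of the periodic table pull bonding electrons most strongly.
These sit on a diagonal, where the across-period and down-group effects partly cancel.
Se > P: period and group pull opposite ways; the across-period shift dominates (2.55 vs 2.19).
Tabulated electronegativity (Pauling): P 2.19, Se 2.55.
So Se has the greater electronegativity (Se > P).

Se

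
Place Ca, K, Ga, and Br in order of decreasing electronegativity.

Br, Ga, Ca, K

K is in period 4, group 1; Ca is in period 4, group 2; Ga is in period 4, group 13; Br is in period 4, group 17.
Smaller atoms with higher effective nuclear charge are more electronegative.
All lie in period 4, so electronegativity increases left to right.
So from highest to lowest: Br > Ga > Ca > K.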